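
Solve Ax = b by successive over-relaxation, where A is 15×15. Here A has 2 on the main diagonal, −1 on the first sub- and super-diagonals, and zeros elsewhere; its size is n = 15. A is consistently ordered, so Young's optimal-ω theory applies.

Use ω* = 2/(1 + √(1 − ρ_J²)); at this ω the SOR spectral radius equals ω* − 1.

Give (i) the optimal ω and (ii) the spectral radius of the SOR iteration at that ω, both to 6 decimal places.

ω* = 1.673514, ρ_SOR = 0.673514

With n=15, ρ(Jacobi) = cos(π/16) = 0.980785.
√(1−ρ_J²) simplifies to sin(π/16) = 0.1950903.
Young: ω* = 2/(1+√(1−ρ_J²)) = 2/(1+0.1950903) = 2/1.1950903 = 1.673514.
ρ_SOR = ω* − 1 = 1.673514 − 1 = 0.673514.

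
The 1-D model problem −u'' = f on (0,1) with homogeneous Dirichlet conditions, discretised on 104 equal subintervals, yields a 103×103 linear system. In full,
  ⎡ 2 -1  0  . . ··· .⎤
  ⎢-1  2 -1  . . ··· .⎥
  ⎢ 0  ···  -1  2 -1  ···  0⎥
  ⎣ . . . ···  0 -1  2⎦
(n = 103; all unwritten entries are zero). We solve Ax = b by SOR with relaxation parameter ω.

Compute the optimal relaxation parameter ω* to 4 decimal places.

[ρ_J] n=103: ρ(B_J) = cos(π/(n+1)) = cos(π/104) = 0.9995.
1 − cos²(π/104) = sin²(π/104) ⇒ √(1−ρ_J²) = sin(π/104) = 0.03020.
Young: ω* = 2/(1+√(1−ρ_J²)) = 2/(1+0.03020) = 2/1.03020 = 1.9414.
At ω = 1.9414 every |λ(B_ω)| = ω−1, so ρ_SOR = 0.9414.

ω* = 1.9414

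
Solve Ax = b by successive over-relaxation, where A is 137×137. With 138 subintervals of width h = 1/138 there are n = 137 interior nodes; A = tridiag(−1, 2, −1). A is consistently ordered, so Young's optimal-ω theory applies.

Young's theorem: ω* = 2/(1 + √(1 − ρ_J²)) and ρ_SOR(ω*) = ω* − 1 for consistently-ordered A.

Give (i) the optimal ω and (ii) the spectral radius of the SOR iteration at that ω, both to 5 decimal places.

B_J for the 137×137 system has eigenvalues cos(kπ/138); ρ_J = cos(π/138) = 0.99974.
root = sin(π/138) = 0.022763  (since 1−cos² = sin²).
ω* = 2/(1 + 0.022763) = 2/1.022763 = 1.95549.
ρ_SOR = ω* − 1 ≈ 0.95549.

ω* = 1.95549, ρ_SOR = 0.95549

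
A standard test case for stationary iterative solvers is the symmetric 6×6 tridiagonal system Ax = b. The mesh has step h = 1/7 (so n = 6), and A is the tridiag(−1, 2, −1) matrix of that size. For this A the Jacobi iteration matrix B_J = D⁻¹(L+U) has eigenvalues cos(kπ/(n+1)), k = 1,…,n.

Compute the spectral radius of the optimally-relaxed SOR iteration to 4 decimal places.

ρ_SOR = 0.3948

B_J for the 6×6 system has eigenvalues cos(kπ/7); ρ_J = cos(π/7) = 0.9010.
root = sin(π/7) = 0.43388  (since 1−cos² = sin²).
ω* = 2 / (1 + 0.43388) = 2 / 1.43388 ≈ 1.3948.
and ρ(B_{ω*}) = 1.3948 − 1 = 0.3948.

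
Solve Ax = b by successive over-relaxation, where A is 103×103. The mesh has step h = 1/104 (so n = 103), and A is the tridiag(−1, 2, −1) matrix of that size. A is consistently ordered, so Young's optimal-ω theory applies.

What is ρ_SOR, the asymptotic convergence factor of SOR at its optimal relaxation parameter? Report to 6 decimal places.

ρ_J = max_k |cos(kπ/104)| = cos(π/104) = 0.999544
√(1 − cos²(π/104)) = sin(π/104) ≈ 0.0302030.
Then 2/(1+√(1−ρ_J²)) = 2/(1+0.0302030); ω* = 2/1.0302030 = 1.941365.
ρ(B_{ω*}) = ω*−1 = 0.941365

ρ_SOR = 0.941365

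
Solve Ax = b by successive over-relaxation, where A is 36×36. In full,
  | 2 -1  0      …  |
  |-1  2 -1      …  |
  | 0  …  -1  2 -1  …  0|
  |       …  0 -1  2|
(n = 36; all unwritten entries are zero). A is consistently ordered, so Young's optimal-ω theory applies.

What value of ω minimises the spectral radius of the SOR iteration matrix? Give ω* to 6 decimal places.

ω* = 1.843648

½·tridiag(1,0,1) at n=36: λ_k = cos(kπ/37); max |λ| at k=1 ⇒ ρ_J = cos(π/37) ≈ 0.996397.
√(1 − cos²(π/37)) = sin(π/37) ≈ 0.0848059.
ω* = 2/(1 + 0.0848059) = 2/1.0848059 = 1.843648.
ρ_SOR = ω* − 1 = 1.843648 − 1 = 0.843648.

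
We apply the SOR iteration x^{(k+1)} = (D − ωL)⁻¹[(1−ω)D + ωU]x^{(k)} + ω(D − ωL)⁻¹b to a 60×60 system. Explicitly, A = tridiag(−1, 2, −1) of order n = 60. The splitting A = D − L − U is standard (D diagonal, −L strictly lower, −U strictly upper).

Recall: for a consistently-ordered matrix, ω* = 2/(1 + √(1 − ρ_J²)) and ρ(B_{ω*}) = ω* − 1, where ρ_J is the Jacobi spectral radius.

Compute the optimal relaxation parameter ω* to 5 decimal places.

½·tridiag(1,0,1) at n=60: λ_k = cos(kπ/61); max |λ| at k=1 ⇒ ρ_J = cos(π/61) ≈ 0.99867.
√(1 − cos²(π/61)) = sin(π/61) ≈ 0.051479.
So ω* = 2/1.051479 = 1.90208 (Young).
ρ_SOR = ω* − 1 = 1.90208 − 1 = 0.90208.

ω* = 1.90208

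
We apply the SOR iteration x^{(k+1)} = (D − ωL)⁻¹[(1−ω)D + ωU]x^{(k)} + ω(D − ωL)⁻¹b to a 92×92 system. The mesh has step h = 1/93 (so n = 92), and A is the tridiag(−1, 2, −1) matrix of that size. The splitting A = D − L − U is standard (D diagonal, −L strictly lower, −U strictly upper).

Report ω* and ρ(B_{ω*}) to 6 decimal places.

[ρ_J] n=92: ρ(B_J) = cos(π/(n+1)) = cos(π/93) = 0.999429.
√(1−ρ_J²) = |sin(π/93)| = 0.0337741
[ω*] 2 ÷ (1 + 0.0337741) = 2 ÷ 1.0337741 = 1.934659.
ρ_SOR = ω* − 1 = 1.934659 − 1 = 0.934659.

ω* = 1.934659, ρ_SOR = 0.934659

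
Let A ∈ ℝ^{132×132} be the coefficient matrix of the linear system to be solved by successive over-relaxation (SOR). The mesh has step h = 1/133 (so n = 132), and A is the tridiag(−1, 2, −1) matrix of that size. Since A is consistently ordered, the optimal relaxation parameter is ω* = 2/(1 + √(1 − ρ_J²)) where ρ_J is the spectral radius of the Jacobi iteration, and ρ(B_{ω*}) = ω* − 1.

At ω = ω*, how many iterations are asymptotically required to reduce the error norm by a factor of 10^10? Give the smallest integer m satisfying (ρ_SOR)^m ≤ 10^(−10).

B_J for the 132×132 system has eigenvalues cos(kπ/133); ρ_J = cos(π/133) = 0.9997210.
√(1 − cos²(π/133)) = sin(π/133) ≈ 0.0236188.
Then 2/(1+√(1−ρ_J²)) = 2/(1+0.0236188); ω* = 2/1.0236188 = 1.9538524.
and ρ(B_{ω*}) = 1.9538524 − 1 = 0.9538524.
10·ln10 = 23.0259; −ln(0.9538524) = 0.0472463; m = ⌈23.0259/0.0472463⌉ = ⌈487.359⌉ = 488.

m = 488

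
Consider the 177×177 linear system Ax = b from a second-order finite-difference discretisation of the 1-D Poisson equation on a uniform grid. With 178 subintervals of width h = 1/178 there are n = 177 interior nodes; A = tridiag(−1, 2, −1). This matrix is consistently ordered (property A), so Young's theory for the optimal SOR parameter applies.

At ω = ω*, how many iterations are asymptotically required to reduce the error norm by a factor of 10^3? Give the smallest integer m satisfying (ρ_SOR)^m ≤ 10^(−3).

m = 196

[ρ_J] n=177: ρ(B_J) = cos(π/(n+1)) = cos(π/178) = 0.9998443.
root = sin(π/178) = 0.0176485  (since 1−cos² = sin²).
Then 2/(1+√(1−ρ_J²)) = 2/(1+0.0176485); ω* = 2/1.0176485 = 1.9653151.
Hence ρ(B_{ω*}) = 1.9653151 − 1 = 0.9653151.
For 3 digits: m = 3·ln10 / (−ln 0.9653151) = 6.90776/0.0353007 = 195.683; round up → m = 196.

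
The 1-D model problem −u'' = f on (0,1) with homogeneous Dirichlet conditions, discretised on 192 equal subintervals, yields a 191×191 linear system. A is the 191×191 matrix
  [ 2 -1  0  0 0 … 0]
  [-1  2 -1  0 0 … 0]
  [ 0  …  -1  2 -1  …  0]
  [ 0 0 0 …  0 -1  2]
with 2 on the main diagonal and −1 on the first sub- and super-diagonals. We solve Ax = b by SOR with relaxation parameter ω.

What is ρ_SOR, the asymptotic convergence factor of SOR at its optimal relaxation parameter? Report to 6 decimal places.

ρ_SOR = 0.967803

With n=191, ρ(Jacobi) = cos(π/192) = 0.999866.
√(1−ρ_J²) simplifies to sin(π/192) = 0.0163617.
So ω* = 2/1.0163617 = 1.967803 (Young).
Hence ρ(B_{ω*}) = 1.967803 − 1 = 0.967803.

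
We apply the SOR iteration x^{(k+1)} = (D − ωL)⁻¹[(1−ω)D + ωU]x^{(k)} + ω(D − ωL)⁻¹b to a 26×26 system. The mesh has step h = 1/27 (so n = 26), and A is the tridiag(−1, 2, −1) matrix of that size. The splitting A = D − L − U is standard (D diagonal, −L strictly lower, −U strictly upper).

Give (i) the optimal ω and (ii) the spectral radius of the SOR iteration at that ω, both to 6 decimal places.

ρ_J = max_k |cos(kπ/27)| = cos(π/27) = 0.993238
root = sin(π/27) = 0.1160929  (since 1−cos² = sin²).
ω* = 2/(1+0.1160929) = 1.791966
and ρ(B_{ω*}) = 1.791966 − 1 = 0.791966.

ω* = 1.791966, ρ_SOR = 0.791966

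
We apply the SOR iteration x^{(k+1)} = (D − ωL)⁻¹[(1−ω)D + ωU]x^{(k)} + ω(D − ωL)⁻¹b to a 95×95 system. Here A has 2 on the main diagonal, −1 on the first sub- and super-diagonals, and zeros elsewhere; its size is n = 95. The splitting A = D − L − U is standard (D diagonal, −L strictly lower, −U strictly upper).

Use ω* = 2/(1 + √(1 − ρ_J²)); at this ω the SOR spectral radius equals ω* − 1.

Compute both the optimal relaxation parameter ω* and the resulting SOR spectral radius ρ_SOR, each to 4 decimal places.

ω* = 1.9366, ρ_SOR = 0.9366

n=95: λ(B_J) = 1 − λ(A)/2 = cos(kπ/96); k=1 gives ρ_J = 0.9995.
√(1−ρ_J²) simplifies to sin(π/96) = 0.03272.
ω* = 2/(1+0.03272) = 1.9366
At ω = 1.9366 every |λ(B_ω)| = ω−1, so ρ_SOR = 0.9366.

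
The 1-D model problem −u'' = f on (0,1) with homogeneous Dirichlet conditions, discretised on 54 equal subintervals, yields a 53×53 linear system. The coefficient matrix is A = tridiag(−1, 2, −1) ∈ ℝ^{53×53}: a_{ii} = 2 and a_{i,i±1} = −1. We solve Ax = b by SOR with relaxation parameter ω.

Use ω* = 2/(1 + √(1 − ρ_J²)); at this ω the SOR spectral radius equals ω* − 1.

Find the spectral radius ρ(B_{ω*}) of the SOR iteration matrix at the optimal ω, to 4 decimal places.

With n=53, ρ(Jacobi) = cos(π/54) = 0.9983.
√(1−ρ_J²) simplifies to sin(π/54) = 0.05814.
Young: ω* = 2/(1+√(1−ρ_J²)) = 2/(1+0.05814) = 2/1.05814 = 1.8901.
and ρ(B_{ω*}) = 1.8901 − 1 = 0.8901.

ρ_SOR = 0.8901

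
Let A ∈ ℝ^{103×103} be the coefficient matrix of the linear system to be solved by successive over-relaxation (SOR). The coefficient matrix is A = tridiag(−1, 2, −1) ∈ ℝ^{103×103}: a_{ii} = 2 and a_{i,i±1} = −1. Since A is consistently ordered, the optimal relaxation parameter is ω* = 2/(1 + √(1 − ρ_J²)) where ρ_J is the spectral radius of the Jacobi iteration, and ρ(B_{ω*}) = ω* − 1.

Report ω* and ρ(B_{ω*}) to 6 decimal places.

ω* = 1.941365, ρ_SOR = 0.941365

spectrum of D⁻¹(L+U) = {cos(kπ/104) : 1≤k≤103}; ρ_J = cos(π/104) = 0.999544.
1 − cos²(π/104) = sin²(π/104) ⇒ √(1−ρ_J²) = sin(π/104) = 0.0302030.
ω* = 2/(1 + 0.0302030) = 2/1.0302030 = 1.941365.
Hence ρ(B_{ω*}) = 1.941365 − 1 = 0.941365.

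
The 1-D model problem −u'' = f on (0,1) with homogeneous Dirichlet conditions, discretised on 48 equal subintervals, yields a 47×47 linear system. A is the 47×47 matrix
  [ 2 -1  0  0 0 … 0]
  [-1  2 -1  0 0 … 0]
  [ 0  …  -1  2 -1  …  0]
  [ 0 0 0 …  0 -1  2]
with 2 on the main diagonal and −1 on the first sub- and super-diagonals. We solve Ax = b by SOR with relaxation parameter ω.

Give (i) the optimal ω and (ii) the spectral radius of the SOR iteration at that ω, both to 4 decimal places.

ω* = 1.8772, ρ_SOR = 0.8772

n=47: λ(B_J) = 1 − λ(A)/2 = cos(kπ/48); k=1 gives ρ_J = 0.9979.
1 − cos²(π/48) = sin²(π/48) ⇒ √(1−ρ_J²) = sin(π/48) = 0.06540.
ω* = 2/(1 + 0.06540) = 2/1.06540 = 1.8772.
and ρ(B_{ω*}) = 1.8772 − 1 = 0.8772.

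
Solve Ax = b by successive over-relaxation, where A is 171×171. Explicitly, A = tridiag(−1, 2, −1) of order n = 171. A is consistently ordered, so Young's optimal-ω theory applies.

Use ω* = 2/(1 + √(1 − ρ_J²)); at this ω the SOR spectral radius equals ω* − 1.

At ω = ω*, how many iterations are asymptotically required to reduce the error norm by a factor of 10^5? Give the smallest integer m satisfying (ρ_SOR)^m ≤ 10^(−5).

ρ_J = max_k |cos(kπ/172)| = cos(π/172) = 0.9998332
1 − cos²(π/172) = sin²(π/172) ⇒ √(1−ρ_J²) = sin(π/172) = 0.0182641.
[ω*] 2 ÷ (1 + 0.0182641) = 2 ÷ 1.0182641 = 1.9641270.
Hence ρ(B_{ω*}) = 1.9641270 − 1 = 0.9641270.
For 5 digits: m = 5·ln10 / (−ln 0.9641270) = 11.5129/0.0365323 = 315.143; round up → m = 316.

m = 316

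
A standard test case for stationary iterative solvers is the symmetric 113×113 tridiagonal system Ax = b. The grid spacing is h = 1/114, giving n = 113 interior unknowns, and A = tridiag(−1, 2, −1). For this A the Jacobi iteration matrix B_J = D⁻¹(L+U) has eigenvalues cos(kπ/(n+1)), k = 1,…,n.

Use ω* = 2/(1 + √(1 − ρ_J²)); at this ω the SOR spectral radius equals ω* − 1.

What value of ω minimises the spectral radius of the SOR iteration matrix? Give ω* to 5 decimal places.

[ρ_J] n=113: ρ(B_J) = cos(π/(n+1)) = cos(π/114) = 0.99962.
√(1−ρ_J²) simplifies to sin(π/114) = 0.027554.
ω* = 2 / (1 + 0.027554) = 2 / 1.027554 ≈ 1.94637.
ρ_SOR = ω* − 1 = 1.94637 − 1 = 0.94637.

ω* = 1.94637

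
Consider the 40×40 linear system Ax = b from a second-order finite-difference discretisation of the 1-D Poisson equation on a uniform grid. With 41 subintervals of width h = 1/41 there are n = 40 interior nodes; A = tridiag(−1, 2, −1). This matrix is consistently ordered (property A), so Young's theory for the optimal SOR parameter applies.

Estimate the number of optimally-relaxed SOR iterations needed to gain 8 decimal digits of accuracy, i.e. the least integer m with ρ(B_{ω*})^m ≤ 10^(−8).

m = 121

B_J for the 40×40 system has eigenvalues cos(kπ/41); ρ_J = cos(π/41) = 0.9970658.
1 − cos²(π/41) = sin²(π/41) ⇒ √(1−ρ_J²) = sin(π/41) = 0.0765493.
ω* = 2 / (1 + 0.0765493) = 2 / 1.0765493 ≈ 1.8577877.
At ω = 1.8577877 every |λ(B_ω)| = ω−1, so ρ_SOR = 0.8577877.
Need (0.8577877)^m ≤ 10^(−8): m ≥ 8·ln10/|ln 0.8577877| = 18.4207/0.153399 = 120.084 ⇒ m = 121.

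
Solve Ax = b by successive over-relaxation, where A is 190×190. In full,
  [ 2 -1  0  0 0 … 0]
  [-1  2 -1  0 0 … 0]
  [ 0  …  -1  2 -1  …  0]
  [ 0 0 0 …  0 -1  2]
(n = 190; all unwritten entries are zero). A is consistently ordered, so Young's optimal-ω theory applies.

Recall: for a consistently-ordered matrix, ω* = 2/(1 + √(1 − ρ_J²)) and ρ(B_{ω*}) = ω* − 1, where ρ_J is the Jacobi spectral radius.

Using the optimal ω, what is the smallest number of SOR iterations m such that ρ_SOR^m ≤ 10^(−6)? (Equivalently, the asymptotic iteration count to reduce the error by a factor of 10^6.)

With n=190, ρ(Jacobi) = cos(π/191) = 0.9998647.
√(1−ρ_J²) = |sin(π/191)| = 0.0164474
So ω* = 2/1.0164474 = 1.9676375 (Young).
ρ_SOR = ω* − 1 = 1.9676375 − 1 = 0.9676375.
m ≥ 6·ln10 / (−ln 0.9676375) = 419.953; smallest integer m = 420.

m = 420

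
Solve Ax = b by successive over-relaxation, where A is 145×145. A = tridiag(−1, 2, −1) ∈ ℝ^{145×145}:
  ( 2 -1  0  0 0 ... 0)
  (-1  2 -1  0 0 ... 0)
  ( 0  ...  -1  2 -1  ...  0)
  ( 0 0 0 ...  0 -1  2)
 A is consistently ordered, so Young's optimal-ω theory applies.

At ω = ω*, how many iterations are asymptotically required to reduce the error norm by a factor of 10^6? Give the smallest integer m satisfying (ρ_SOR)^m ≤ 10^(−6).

With n=145, ρ(Jacobi) = cos(π/146) = 0.9997685.
√(1−ρ_J²) = |sin(π/146)| = 0.0215161
So ω* = 2/1.0215161 = 1.9578742 (Young).
ρ(B_{ω*}) = ω*−1 = 0.9578742
Need (0.9578742)^m ≤ 10^(−6): m ≥ 6·ln10/|ln 0.9578742| = 13.8155/0.0430388 = 321.001 ⇒ m = 322.

m = 322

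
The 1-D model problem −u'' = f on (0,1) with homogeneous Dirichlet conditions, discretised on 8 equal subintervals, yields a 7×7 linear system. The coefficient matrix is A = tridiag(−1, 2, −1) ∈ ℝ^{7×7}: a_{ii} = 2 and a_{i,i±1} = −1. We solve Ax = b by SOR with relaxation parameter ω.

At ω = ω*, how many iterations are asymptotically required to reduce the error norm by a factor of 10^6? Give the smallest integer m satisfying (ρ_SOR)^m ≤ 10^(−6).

m = 18

½·tridiag(1,0,1) at n=7: λ_k = cos(kπ/8); max |λ| at k=1 ⇒ ρ_J = cos(π/8) ≈ 0.9238795.
√(1−ρ_J²) simplifies to sin(π/8) = 0.3826834.
Young: ω* = 2/(1+√(1−ρ_J²)) = 2/(1+0.3826834) = 2/1.3826834 = 1.4464627.
ρ_SOR = ω* − 1 = 1.4464627 − 1 = 0.4464627.
ρ_SOR^m ≤ 10^(−6) ⇔ m ≥ 6·ln10/(−ln 0.4464627) = 13.8155/0.806399 = 17.132; m = ⌈17.132⌉ = 18.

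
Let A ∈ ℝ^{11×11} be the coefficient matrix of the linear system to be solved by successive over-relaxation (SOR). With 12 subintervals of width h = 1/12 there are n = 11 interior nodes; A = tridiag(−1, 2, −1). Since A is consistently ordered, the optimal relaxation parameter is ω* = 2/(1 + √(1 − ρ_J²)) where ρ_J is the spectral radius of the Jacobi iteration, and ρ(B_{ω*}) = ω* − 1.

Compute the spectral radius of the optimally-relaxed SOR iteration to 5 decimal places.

½·tridiag(1,0,1) at n=11: λ_k = cos(kπ/12); max |λ| at k=1 ⇒ ρ_J = cos(π/12) ≈ 0.96593.
√(1−ρ_J²) simplifies to sin(π/12) = 0.258819.
Young: ω* = 2/(1+√(1−ρ_J²)) = 2/(1+0.258819) = 2/1.258819 = 1.58879.
ρ_SOR = ω* − 1 = 1.58879 − 1 = 0.58879.

ρ_SOR = 0.58879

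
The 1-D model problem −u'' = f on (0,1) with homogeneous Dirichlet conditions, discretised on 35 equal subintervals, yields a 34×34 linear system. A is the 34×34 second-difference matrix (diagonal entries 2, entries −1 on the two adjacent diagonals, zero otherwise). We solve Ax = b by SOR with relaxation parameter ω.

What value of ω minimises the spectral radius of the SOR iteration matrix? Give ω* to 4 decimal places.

With n=34, ρ(Jacobi) = cos(π/35) = 0.9960.
1 − cos²(π/35) = sin²(π/35) ⇒ √(1−ρ_J²) = sin(π/35) = 0.08964.
Then 2/(1+√(1−ρ_J²)) = 2/(1+0.08964); ω* = 2/1.08964 = 1.8355.
At ω = 1.8355 every |λ(B_ω)| = ω−1, so ρ_SOR = 0.8355.

ω* = 1.8355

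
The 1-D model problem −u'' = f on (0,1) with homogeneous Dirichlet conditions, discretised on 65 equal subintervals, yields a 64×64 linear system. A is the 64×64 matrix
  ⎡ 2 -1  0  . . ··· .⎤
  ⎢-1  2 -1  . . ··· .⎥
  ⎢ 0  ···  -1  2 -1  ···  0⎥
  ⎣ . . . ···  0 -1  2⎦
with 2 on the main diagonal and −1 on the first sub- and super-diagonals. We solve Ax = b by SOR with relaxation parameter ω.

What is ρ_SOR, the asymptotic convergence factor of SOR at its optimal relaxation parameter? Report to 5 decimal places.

½·tridiag(1,0,1) at n=64: λ_k = cos(kπ/65); max |λ| at k=1 ⇒ ρ_J = cos(π/65) ≈ 0.99883.
√(1 − cos²(π/65)) = sin(π/65) ≈ 0.048313.
Young: ω* = 2/(1+√(1−ρ_J²)) = 2/(1+0.048313) = 2/1.048313 = 1.90783.
and ρ(B_{ω*}) = 1.90783 − 1 = 0.90783.

ρ_SOR = 0.90783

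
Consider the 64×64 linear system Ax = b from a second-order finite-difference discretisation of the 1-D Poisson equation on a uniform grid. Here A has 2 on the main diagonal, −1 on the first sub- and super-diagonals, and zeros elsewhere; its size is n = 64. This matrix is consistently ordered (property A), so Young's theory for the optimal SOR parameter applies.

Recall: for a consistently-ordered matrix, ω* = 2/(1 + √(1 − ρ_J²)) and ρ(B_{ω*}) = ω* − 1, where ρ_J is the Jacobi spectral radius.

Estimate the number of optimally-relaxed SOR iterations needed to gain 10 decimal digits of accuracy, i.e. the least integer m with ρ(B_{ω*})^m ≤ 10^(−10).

n=64: λ(B_J) = 1 − λ(A)/2 = cos(kπ/65); k=1 gives ρ_J = 0.9988322.
√(1−ρ_J²) = |sin(π/65)| = 0.0483134
[ω*] 2 ÷ (1 + 0.0483134) = 2 ÷ 1.0483134 = 1.9078264.
ρ(B_{ω*}) = ω*−1 = 0.9078264
Need (0.9078264)^m ≤ 10^(−10): m ≥ 10·ln10/|ln 0.9078264| = 23.0259/0.0967021 = 238.112 ⇒ m = 239.

m = 239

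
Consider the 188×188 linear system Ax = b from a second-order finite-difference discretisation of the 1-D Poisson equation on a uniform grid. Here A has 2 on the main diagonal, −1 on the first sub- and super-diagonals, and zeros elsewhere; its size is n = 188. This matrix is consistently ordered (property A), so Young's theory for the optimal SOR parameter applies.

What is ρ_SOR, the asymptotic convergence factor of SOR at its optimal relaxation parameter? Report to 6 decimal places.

ρ_J = max_k |cos(kπ/189)| = cos(π/189) = 0.999862
√(1−ρ_J²) = |sin(π/189)| = 0.0166214
ω* = 2 / (1 + 0.0166214) = 2 / 1.0166214 ≈ 1.967301.
ρ(B_{ω*}) = ω*−1 = 0.967301

ρ_SOR = 0.967301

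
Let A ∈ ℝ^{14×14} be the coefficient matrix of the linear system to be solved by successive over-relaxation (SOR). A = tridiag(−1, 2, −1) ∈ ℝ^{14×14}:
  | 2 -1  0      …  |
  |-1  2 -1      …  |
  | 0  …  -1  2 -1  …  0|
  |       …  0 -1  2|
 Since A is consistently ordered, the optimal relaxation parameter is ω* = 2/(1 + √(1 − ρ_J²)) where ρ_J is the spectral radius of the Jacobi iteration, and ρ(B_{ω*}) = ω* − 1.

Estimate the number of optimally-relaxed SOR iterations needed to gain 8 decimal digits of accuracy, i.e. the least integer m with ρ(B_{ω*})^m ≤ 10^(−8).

ρ_J = max_k |cos(kπ/15)| = cos(π/15) = 0.9781476
root = sin(π/15) = 0.2079117  (since 1−cos² = sin²).
ω* = 2/(1 + 0.2079117) = 2/1.2079117 = 1.6557502.
ρ_SOR = ω* − 1 = 1.6557502 − 1 = 0.6557502.
(0.6557502)^m ≤ 10^{−8}  ⇒  m·ln(0.6557502) ≤ −8·ln10  ⇒  m ≥ 43.654  ⇒  m = 44

m = 44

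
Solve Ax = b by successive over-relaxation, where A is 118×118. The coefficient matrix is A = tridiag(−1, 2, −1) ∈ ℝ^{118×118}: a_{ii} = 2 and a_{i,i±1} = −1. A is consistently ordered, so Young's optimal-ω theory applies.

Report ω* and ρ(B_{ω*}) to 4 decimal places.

ω* = 1.9486, ρ_SOR = 0.9486

B_J for the 118×118 system has eigenvalues cos(kπ/119); ρ_J = cos(π/119) = 0.9997.
√(1−ρ_J²) simplifies to sin(π/119) = 0.02640.
ω* = 2/(1+0.02640) = 1.9486
[ρ_SOR] ω* − 1 = 0.9486.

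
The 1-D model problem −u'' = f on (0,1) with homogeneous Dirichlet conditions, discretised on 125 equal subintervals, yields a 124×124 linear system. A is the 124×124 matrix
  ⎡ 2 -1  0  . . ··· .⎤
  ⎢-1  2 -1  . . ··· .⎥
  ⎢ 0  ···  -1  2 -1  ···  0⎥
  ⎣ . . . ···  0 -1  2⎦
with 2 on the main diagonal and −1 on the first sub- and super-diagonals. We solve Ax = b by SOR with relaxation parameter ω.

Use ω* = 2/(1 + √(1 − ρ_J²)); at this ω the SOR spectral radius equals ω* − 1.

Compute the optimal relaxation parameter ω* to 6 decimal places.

n=124: λ(B_J) = 1 − λ(A)/2 = cos(kπ/125); k=1 gives ρ_J = 0.999684.
√(1 − cos²(π/125)) = sin(π/125) ≈ 0.0251301.
[ω*] 2 ÷ (1 + 0.0251301) = 2 ÷ 1.0251301 = 1.950972.
ρ_SOR = ω* − 1 = 1.950972 − 1 = 0.950972.

ω* = 1.950972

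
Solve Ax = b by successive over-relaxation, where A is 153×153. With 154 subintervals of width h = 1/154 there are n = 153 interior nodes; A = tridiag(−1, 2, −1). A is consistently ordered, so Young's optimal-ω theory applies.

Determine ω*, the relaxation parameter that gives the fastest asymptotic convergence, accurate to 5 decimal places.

ω* = 1.96002

ρ_J = max_k |cos(kπ/154)| = cos(π/154) = 0.99979
root = sin(π/154) = 0.020399  (since 1−cos² = sin²).
Then 2/(1+√(1−ρ_J²)) = 2/(1+0.020399); ω* = 2/1.020399 = 1.96002.
At ω = 1.96002 every |λ(B_ω)| = ω−1, so ρ_SOR = 0.96002.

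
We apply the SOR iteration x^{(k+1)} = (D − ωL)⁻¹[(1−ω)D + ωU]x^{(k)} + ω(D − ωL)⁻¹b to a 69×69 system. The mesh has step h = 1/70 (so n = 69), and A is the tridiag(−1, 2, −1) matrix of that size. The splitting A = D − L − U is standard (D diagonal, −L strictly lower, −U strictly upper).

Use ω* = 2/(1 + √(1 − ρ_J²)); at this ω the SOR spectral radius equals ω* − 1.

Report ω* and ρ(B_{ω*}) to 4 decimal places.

ρ_J = max_k |cos(kπ/70)| = cos(π/70) = 0.9990
√(1 − cos²(π/70)) = sin(π/70) ≈ 0.04486.
So ω* = 2/1.04486 = 1.9141 (Young).
ρ_SOR = ω* − 1 = 1.9141 − 1 = 0.9141.

ω* = 1.9141, ρ_SOR = 0.9141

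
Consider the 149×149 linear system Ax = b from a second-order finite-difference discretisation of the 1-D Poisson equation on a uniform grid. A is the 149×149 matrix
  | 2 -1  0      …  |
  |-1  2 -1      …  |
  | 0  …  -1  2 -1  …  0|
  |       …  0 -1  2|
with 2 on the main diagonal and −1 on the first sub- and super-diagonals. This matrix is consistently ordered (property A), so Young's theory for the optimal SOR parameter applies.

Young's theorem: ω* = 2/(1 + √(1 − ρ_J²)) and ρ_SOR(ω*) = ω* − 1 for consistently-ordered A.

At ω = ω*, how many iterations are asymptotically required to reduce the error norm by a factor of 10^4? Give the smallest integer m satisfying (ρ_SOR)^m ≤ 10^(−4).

m = 220

ρ_J = max_k |cos(kπ/150)| = cos(π/150) = 0.9997807
√(1−ρ_J²) simplifies to sin(π/150) = 0.0209424.
ω* = 2/(1+0.0209424) = 1.9589744
ρ_SOR = ω* − 1 = 1.9589744 − 1 = 0.9589744.
ρ_SOR^m ≤ 10^(−4) ⇔ m ≥ 4·ln10/(−ln 0.9589744) = 9.21034/0.0418909 = 219.865; m = ⌈219.865⌉ = 220.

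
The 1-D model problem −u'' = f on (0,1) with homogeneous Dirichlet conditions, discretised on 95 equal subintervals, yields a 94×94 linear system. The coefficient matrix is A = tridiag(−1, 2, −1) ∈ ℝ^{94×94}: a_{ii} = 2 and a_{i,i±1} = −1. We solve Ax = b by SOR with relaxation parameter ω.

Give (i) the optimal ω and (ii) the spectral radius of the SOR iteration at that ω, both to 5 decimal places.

spectrum of D⁻¹(L+U) = {cos(kπ/95) : 1≤k≤94}; ρ_J = cos(π/95) = 0.99945.
√(1−ρ_J²) = |sin(π/95)| = 0.033063
ω* = 2/(1 + 0.033063) = 2/1.033063 = 1.93599.
[ρ_SOR] ω* − 1 = 0.93599.

ω* = 1.93599, ρ_SOR = 0.93599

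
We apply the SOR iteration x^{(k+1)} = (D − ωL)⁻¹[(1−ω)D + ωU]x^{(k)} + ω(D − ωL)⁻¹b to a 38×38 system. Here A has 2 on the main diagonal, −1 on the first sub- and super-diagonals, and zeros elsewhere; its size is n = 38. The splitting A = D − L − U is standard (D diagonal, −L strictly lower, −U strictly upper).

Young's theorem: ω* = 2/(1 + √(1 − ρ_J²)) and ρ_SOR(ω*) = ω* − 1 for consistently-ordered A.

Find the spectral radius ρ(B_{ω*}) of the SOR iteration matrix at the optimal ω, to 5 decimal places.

ρ_SOR = 0.85105

ρ_J = max_k |cos(kπ/39)| = cos(π/39) = 0.99676
root = sin(π/39) = 0.080467  (since 1−cos² = sin²).
Young: ω* = 2/(1+√(1−ρ_J²)) = 2/(1+0.080467) = 2/1.080467 = 1.85105.
ρ_SOR = ω* − 1 = 1.85105 − 1 = 0.85105.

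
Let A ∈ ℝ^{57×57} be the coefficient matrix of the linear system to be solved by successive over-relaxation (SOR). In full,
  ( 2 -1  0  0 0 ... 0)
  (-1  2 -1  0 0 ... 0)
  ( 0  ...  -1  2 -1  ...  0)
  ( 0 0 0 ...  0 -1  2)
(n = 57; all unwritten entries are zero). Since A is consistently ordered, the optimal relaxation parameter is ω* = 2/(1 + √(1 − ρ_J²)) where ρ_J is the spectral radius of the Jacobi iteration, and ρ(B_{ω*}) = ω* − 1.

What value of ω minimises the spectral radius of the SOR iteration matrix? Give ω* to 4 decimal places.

½·tridiag(1,0,1) at n=57: λ_k = cos(kπ/58); max |λ| at k=1 ⇒ ρ_J = cos(π/58) ≈ 0.9985.
1 − cos²(π/58) = sin²(π/58) ⇒ √(1−ρ_J²) = sin(π/58) = 0.05414.
Young: ω* = 2/(1+√(1−ρ_J²)) = 2/(1+0.05414) = 2/1.05414 = 1.8973.
and ρ(B_{ω*}) = 1.8973 − 1 = 0.8973.

ω* = 1.8973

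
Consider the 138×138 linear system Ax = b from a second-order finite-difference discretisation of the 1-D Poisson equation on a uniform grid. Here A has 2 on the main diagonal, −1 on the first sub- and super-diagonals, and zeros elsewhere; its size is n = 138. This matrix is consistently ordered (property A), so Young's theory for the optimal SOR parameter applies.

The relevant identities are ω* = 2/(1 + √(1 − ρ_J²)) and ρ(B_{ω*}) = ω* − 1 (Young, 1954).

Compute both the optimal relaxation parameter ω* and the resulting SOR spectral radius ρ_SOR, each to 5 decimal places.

With n=138, ρ(Jacobi) = cos(π/139) = 0.99974.
√(1 − cos²(π/139)) = sin(π/139) ≈ 0.022599.
[ω*] 2 ÷ (1 + 0.022599) = 2 ÷ 1.022599 = 1.95580.
and ρ(B_{ω*}) = 1.95580 − 1 = 0.95580.

ω* = 1.95580, ρ_SOR = 0.95580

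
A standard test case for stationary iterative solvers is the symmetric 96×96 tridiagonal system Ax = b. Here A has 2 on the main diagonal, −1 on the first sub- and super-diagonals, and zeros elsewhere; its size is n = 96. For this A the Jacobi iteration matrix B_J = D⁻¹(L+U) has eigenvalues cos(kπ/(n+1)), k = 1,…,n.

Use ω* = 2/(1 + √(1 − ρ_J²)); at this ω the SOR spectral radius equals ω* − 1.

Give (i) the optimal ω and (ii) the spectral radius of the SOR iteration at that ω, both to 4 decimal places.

[ρ_J] n=96: ρ(B_J) = cos(π/(n+1)) = cos(π/97) = 0.9995.
√(1−ρ_J²) = |sin(π/97)| = 0.03238
ω* = 2/(1+0.03238) = 1.9373
ρ_SOR = ω* − 1 = 1.9373 − 1 = 0.9373.

ω* = 1.9373, ρ_SOR = 0.9373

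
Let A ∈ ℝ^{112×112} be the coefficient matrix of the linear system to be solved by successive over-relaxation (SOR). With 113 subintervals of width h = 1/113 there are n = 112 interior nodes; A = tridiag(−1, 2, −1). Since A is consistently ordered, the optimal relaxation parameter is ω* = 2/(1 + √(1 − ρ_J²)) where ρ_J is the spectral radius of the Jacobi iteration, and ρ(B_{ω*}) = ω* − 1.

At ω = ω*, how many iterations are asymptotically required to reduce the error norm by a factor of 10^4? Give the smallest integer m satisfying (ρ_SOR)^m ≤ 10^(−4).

ρ_J = max_k |cos(kπ/113)| = cos(π/113) = 0.9996136
1 − cos²(π/113) = sin²(π/113) ⇒ √(1−ρ_J²) = sin(π/113) = 0.0277981.
Then 2/(1+√(1−ρ_J²)) = 2/(1+0.0277981); ω* = 2/1.0277981 = 1.9459075.
[ρ_SOR] ω* − 1 = 0.9459075.
For 4 digits: m = 4·ln10 / (−ln 0.9459075) = 9.21034/0.0556105 = 165.622; round up → m = 166.

m = 166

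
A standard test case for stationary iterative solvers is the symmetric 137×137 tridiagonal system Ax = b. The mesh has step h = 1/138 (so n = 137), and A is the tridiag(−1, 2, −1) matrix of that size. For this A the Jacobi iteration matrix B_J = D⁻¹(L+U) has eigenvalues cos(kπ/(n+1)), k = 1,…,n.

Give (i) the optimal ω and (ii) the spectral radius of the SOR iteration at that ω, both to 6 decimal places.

B_J for the 137×137 system has eigenvalues cos(kπ/138); ρ_J = cos(π/138) = 0.999741.
√(1 − cos²(π/138)) = sin(π/138) ≈ 0.0227632.
[ω*] 2 ÷ (1 + 0.0227632) = 2 ÷ 1.0227632 = 1.955487.
ρ_SOR = ω* − 1 = 1.955487 − 1 = 0.955487.

ω* = 1.955487, ρ_SOR = 0.955487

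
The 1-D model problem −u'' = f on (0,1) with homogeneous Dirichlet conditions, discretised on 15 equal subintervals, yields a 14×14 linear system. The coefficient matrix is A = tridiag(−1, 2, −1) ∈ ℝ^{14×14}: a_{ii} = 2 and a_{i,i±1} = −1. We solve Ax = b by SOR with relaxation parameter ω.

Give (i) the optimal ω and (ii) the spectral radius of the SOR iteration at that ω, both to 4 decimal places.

ω* = 1.6558, ρ_SOR = 0.6558

n=14: λ(B_J) = 1 − λ(A)/2 = cos(kπ/15); k=1 gives ρ_J = 0.9781.
root = sin(π/15) = 0.20791  (since 1−cos² = sin²).
ω* = 2 / (1 + 0.20791) = 2 / 1.20791 ≈ 1.6558.
Hence ρ(B_{ω*}) = 1.6558 − 1 = 0.6558.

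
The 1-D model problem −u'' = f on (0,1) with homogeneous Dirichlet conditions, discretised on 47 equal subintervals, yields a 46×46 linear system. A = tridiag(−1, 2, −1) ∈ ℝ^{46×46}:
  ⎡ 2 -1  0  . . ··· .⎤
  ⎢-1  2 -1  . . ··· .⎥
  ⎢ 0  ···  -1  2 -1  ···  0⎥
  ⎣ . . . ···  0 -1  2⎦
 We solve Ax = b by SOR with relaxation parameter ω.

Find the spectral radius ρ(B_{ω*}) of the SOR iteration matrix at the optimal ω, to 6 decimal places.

ρ_SOR = 0.874779

B_J for the 46×46 system has eigenvalues cos(kπ/47); ρ_J = cos(π/47) = 0.997767.
root = sin(π/47) = 0.0667926  (since 1−cos² = sin²).
ω* = 2/(1+0.0667926) = 1.874779
ρ_SOR = ω* − 1 = 1.874779 − 1 = 0.874779.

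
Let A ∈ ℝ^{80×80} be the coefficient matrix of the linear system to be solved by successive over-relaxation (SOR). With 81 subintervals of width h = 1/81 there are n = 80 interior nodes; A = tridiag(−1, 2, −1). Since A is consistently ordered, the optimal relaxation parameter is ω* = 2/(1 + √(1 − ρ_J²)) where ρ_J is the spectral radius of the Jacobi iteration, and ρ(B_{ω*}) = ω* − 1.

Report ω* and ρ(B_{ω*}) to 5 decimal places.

[ρ_J] n=80: ρ(B_J) = cos(π/(n+1)) = cos(π/81) = 0.99925.
root = sin(π/81) = 0.038775  (since 1−cos² = sin²).
So ω* = 2/1.038775 = 1.92534 (Young).
ρ(B_{ω*}) = ω*−1 = 0.92534

ω* = 1.92534, ρ_SOR = 0.92534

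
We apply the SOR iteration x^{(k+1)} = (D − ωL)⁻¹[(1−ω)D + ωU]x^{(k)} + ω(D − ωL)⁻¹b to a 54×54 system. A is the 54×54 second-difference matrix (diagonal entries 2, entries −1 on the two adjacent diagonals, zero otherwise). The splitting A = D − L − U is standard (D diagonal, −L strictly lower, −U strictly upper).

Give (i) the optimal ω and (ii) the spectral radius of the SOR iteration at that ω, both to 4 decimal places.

ω* = 1.8920, ρ_SOR = 0.8920

n=54: λ(B_J) = 1 − λ(A)/2 = cos(kπ/55); k=1 gives ρ_J = 0.9984.
1 − cos²(π/55) = sin²(π/55) ⇒ √(1−ρ_J²) = sin(π/55) = 0.05709.
Then 2/(1+√(1−ρ_J²)) = 2/(1+0.05709); ω* = 2/1.05709 = 1.8920.
At ω = 1.8920 every |λ(B_ω)| = ω−1, so ρ_SOR = 0.8920.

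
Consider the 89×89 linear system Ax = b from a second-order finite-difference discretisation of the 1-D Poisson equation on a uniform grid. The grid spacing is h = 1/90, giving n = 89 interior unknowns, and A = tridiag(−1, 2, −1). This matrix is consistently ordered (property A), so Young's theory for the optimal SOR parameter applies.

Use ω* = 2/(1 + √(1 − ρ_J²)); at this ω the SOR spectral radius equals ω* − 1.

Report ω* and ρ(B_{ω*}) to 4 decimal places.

B_J for the 89×89 system has eigenvalues cos(kπ/90); ρ_J = cos(π/90) = 0.9994.
√(1−ρ_J²) simplifies to sin(π/90) = 0.03490.
[ω*] 2 ÷ (1 + 0.03490) = 2 ÷ 1.03490 = 1.9326.
ρ(B_{ω*}) = ω*−1 = 0.9326

ω* = 1.9326, ρ_SOR = 0.9326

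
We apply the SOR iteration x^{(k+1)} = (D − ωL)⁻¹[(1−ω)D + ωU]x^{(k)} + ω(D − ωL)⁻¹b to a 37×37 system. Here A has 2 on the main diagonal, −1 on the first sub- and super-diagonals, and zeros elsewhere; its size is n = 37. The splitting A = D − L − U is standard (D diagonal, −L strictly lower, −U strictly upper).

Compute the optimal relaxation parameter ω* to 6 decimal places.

spectrum of D⁻¹(L+U) = {cos(kπ/38) : 1≤k≤37}; ρ_J = cos(π/38) = 0.996584.
√(1−ρ_J²) = |sin(π/38)| = 0.0825793
ω* = 2/(1+0.0825793) = 1.847440
Hence ρ(B_{ω*}) = 1.847440 − 1 = 0.847440.

ω* = 1.847440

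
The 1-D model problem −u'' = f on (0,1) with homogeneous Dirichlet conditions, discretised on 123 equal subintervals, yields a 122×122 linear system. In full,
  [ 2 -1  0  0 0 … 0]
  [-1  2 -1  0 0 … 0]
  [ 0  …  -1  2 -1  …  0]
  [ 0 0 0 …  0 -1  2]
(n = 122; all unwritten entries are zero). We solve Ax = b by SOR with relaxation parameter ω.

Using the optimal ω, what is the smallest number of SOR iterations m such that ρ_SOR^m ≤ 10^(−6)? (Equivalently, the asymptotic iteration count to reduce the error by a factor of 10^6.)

m = 271

B_J for the 122×122 system has eigenvalues cos(kπ/123); ρ_J = cos(π/123) = 0.9996738.
√(1 − cos²(π/123)) = sin(π/123) ≈ 0.0255386.
ω* = 2 / (1 + 0.0255386) = 2 / 1.0255386 ≈ 1.9501948.
At ω = 1.9501948 every |λ(B_ω)| = ω−1, so ρ_SOR = 0.9501948.
6·ln10 = 13.8155; −ln(0.9501948) = 0.0510883; m = ⌈13.8155/0.0510883⌉ = ⌈270.424⌉ = 271.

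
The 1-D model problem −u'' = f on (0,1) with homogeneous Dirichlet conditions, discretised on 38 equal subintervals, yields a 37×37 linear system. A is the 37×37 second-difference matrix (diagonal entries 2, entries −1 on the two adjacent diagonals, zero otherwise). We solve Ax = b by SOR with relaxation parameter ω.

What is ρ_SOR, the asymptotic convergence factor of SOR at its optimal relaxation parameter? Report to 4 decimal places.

With n=37, ρ(Jacobi) = cos(π/38) = 0.9966.
√(1 − cos²(π/38)) = sin(π/38) ≈ 0.08258.
ω* = 2/(1 + 0.08258) = 2/1.08258 = 1.8474.
ρ(B_{ω*}) = ω*−1 = 0.8474

ρ_SOR = 0.8474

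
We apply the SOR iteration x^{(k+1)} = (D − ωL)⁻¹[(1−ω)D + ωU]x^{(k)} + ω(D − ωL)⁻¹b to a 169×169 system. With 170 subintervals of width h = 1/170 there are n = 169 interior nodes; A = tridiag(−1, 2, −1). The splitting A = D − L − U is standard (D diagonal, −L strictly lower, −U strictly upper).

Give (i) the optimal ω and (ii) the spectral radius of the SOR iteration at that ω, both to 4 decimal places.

ρ_J = max_k |cos(kπ/170)| = cos(π/170) = 0.9998
√(1−ρ_J²) simplifies to sin(π/170) = 0.01848.
ω* = 2/(1+0.01848) = 1.9637
ρ_SOR = ω* − 1 ≈ 0.9637.

ω* = 1.9637, ρ_SOR = 0.9637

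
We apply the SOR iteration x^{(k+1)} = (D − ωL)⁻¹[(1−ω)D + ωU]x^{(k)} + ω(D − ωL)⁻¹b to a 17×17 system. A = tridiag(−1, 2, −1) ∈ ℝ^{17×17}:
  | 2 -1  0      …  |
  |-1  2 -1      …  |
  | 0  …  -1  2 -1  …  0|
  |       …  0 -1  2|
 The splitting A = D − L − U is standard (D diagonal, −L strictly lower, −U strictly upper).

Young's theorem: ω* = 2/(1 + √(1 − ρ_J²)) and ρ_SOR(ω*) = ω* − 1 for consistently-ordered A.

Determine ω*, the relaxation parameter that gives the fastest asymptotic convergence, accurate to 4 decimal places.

ω* = 1.7041

½·tridiag(1,0,1) at n=17: λ_k = cos(kπ/18); max |λ| at k=1 ⇒ ρ_J = cos(π/18) ≈ 0.9848.
√(1 − cos²(π/18)) = sin(π/18) ≈ 0.17365.
Young: ω* = 2/(1+√(1−ρ_J²)) = 2/(1+0.17365) = 2/1.17365 = 1.7041.
and ρ(B_{ω*}) = 1.7041 − 1 = 0.7041.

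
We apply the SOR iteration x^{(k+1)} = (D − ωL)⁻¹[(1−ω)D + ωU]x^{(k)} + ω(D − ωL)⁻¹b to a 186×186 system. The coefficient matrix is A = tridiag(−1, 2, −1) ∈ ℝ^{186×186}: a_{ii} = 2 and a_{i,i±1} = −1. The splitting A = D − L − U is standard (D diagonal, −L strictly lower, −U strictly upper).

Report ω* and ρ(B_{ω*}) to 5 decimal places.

B_J for the 186×186 system has eigenvalues cos(kπ/187); ρ_J = cos(π/187) = 0.99986.
√(1−ρ_J²) simplifies to sin(π/187) = 0.016799.
Young: ω* = 2/(1+√(1−ρ_J²)) = 2/(1+0.016799) = 2/1.016799 = 1.96696.
and ρ(B_{ω*}) = 1.96696 − 1 = 0.96696.

ω* = 1.96696, ρ_SOR = 0.96696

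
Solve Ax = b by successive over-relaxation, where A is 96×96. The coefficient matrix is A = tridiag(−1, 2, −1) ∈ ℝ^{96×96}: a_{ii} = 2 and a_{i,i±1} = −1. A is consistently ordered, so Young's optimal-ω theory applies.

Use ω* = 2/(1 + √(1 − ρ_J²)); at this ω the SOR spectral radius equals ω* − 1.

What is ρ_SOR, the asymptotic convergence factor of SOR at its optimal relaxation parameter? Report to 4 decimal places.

ρ_SOR = 0.9373

B_J for the 96×96 system has eigenvalues cos(kπ/97); ρ_J = cos(π/97) = 0.9995.
√(1 − cos²(π/97)) = sin(π/97) ≈ 0.03238.
Then 2/(1+√(1−ρ_J²)) = 2/(1+0.03238); ω* = 2/1.03238 = 1.9373.
ρ(B_{ω*}) = ω*−1 = 0.9373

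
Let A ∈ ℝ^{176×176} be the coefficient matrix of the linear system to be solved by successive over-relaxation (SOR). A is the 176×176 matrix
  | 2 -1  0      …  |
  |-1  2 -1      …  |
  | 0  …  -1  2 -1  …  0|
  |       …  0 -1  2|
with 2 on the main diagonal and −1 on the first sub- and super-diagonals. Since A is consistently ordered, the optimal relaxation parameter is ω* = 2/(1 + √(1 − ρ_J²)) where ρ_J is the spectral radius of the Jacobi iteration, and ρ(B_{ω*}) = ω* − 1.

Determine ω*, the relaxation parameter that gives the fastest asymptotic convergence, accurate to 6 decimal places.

ρ_J = max_k |cos(kπ/177)| = cos(π/177) = 0.999842
√(1 − cos²(π/177)) = sin(π/177) ≈ 0.0177482.
ω* = 2/(1 + 0.0177482) = 2/1.0177482 = 1.965123.
and ρ(B_{ω*}) = 1.965123 − 1 = 0.965123.

ω* = 1.965123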